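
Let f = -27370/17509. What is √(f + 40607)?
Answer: √12448209022837/17509 ≈ 201.51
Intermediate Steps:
f = -27370/17509 (f = -27370*1/17509 = -27370/17509 ≈ -1.5632)
√(f + 40607) = √(-27370/17509 + 40607) = √(710960593/17509) = √12448209022837/17509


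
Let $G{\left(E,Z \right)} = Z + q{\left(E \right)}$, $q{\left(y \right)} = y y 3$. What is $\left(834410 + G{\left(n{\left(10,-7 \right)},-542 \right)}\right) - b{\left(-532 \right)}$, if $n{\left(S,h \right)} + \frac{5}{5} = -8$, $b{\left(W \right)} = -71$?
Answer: $834182$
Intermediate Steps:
$n{\left(S,h \right)} = -9$ ($n{\left(S,h \right)} = -1 - 8 = -9$)
$q{\left(y \right)} = 3 y^{2}$ ($q{\left(y \right)} = y^{2} \cdot 3 = 3 y^{2}$)
$G{\left(E,Z \right)} = Z + 3 E^{2}$
$\left(834410 + G{\left(n{\left(10,-7 \right)},-542 \right)}\right) - b{\left(-532 \right)} = \left(834410 - \left(542 - 3 \left(-9\right)^{2}\right)\right) - -71 = \left(834410 + \left(-542 + 3 \cdot 81\right)\right) + 71 = \left(834410 + \left(-542 + 243\right)\right) + 71 = \left(834410 - 299\right) + 71 = 834111 + 71 = 834182$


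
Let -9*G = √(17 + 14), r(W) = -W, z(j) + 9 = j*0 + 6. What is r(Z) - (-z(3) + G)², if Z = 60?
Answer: -5620/81 + 2*√31/3 ≈ -65.671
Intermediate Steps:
z(j) = -3 (z(j) = -9 + (j*0 + 6) = -9 + (0 + 6) = -9 + 6 = -3)
G = -√31/9 (G = -√(17 + 14)/9 = -√31/9 ≈ -0.61864)
r(Z) - (-z(3) + G)² = -1*60 - (-1*(-3) - √31/9)² = -60 - (3 - √31/9)²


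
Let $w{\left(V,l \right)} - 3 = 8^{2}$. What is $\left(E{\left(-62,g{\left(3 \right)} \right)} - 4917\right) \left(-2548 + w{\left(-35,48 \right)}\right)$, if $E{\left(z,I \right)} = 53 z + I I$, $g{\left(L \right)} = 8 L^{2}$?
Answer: $7490139$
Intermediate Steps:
$w{\left(V,l \right)} = 67$ ($w{\left(V,l \right)} = 3 + 8^{2} = 3 + 64 = 67$)
$E{\left(z,I \right)} = I^{2} + 53 z$ ($E{\left(z,I \right)} = 53 z + I^{2} = I^{2} + 53 z$)
$\left(E{\left(-62,g{\left(3 \right)} \right)} - 4917\right) \left(-2548 + w{\left(-35,48 \right)}\right) = \left(\left(\left(8 \cdot 3^{2}\right)^{2} + 53 \left(-62\right)\right) - 4917\right) \left(-2548 + 67\right) = \left(\left(\left(8 \cdot 9\right)^{2} - 3286\right) - 4917\right) \left(-2481\right) = \left(\left(72^{2} - 3286\right) - 4917\right) \left(-2481\right) = \left(\left(5184 - 3286\right) - 4917\right) \left(-2481\right) = \left(1898 - 4917\right) \left(-2481\right) = \left(-3019\right) \left(-2481\right) = 7490139$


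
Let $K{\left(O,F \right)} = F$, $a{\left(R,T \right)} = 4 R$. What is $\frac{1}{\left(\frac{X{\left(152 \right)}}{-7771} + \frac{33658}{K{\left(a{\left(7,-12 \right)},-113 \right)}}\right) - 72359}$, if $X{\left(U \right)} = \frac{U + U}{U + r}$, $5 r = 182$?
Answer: $- \frac{21768207}{1581609538295} \approx -1.3763 \cdot 10^{-5}$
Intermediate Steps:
$r = \frac{182}{5}$ ($r = \frac{1}{5} \cdot 182 = \frac{182}{5} \approx 36.4$)
$X{\left(U \right)} = \frac{2 U}{\frac{182}{5} + U}$ ($X{\left(U \right)} = \frac{U + U}{U + \frac{182}{5}} = \frac{2 U}{\frac{182}{5} + U}$)
$\frac{1}{\left(\frac{X{\left(152 \right)}}{-7771} + \frac{33658}{K{\left(a{\left(7,-12 \right)},-113 \right)}}\right) - 72359} = \frac{1}{\left(\frac{10 \cdot 152 \frac{1}{182 + 5 \cdot 152}}{-7771} + \frac{33658}{-113}\right) - 72359} = \frac{1}{\left(10 \cdot 152 \frac{1}{182 + 760} \left(- \frac{1}{7771}\right) + 33658 \left(- \frac{1}{113}\right)\right) - 72359} = \frac{1}{\left(10 \cdot 152 \cdot \frac{1}{942} \left(- \frac{1}{7771}\right) - \frac{33658}{113}\right) - 72359} = \frac{1}{\left(\frac{760}{471} \left(- \frac{1}{7771}\right) - \frac{33658}{113}\right) - 72359} = \frac{1}{\left(- \frac{40}{192639} - \frac{33658}{113}\right) - 72359} = \frac{1}{- \frac{6483847982}{21768207} - 72359} = \frac{1}{- \frac{1581609538295}{21768207}} = - \frac{21768207}{1581609538295}$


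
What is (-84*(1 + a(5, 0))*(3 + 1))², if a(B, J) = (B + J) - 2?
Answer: 1806336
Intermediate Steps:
a(B, J) = -2 + B + J
(-84*(1 + a(5, 0))*(3 + 1))² = (-84*(1 + (-2 + 5 + 0))*(3 + 1))² = (-84*(1 + 3)*4)² = (-336*4)² = (-84*16)² = (-1344)² = 1806336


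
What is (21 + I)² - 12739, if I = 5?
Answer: -12063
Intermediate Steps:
(21 + I)² - 12739 = (21 + 5)² - 12739 = 26² - 12739 = 676 - 12739 = -12063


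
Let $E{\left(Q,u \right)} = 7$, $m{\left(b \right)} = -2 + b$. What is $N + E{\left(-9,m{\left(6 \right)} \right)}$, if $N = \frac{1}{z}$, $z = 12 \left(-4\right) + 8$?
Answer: $\frac{279}{40} \approx 6.975$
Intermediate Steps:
$z = -40$ ($z = -48 + 8 = -40$)
$N = - \frac{1}{40}$ ($N = \frac{1}{-40} = - \frac{1}{40} \approx -0.025$)
$N + E{\left(-9,m{\left(6 \right)} \right)} = - \frac{1}{40} + 7 = \frac{279}{40}$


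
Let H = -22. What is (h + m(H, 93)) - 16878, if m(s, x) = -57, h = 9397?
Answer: -7538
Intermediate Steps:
(h + m(H, 93)) - 16878 = (9397 - 57) - 16878 = 9340 - 16878 = -7538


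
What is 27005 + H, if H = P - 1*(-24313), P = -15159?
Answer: 36159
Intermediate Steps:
H = 9154 (H = -15159 - 1*(-24313) = -15159 + 24313 = 9154)
27005 + H = 27005 + 9154 = 36159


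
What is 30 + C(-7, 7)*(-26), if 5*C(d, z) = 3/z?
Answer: 972/35 ≈ 27.771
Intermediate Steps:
C(d, z) = 3/(5*z) (C(d, z) = (3/z)/5 = 3/(5*z))
30 + C(-7, 7)*(-26) = 30 + ((⅗)/7)*(-26) = 30 + ((⅗)*(⅐))*(-26) = 30 + (3/35)*(-26) = 30 - 78/35 = 972/35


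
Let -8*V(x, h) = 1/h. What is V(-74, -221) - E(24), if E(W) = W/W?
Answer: -1767/1768 ≈ -0.99943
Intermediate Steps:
V(x, h) = -1/(8*h)
E(W) = 1
V(-74, -221) - E(24) = -⅛/(-221) - 1*1 = -⅛*(-1/221) - 1 = 1/1768 - 1 = -1767/1768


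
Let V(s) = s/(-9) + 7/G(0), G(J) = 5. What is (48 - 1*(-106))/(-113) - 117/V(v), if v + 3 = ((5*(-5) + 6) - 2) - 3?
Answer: -69493/2486 ≈ -27.954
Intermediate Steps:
v = -27 (v = -3 + (((5*(-5) + 6) - 2) - 3) = -3 + (((-25 + 6) - 2) - 3) = -3 + ((-19 - 2) - 3) = -3 + (-21 - 3) = -3 - 24 = -27)
V(s) = 7/5 - s/9 (V(s) = s/(-9) + 7/5 = s*(-⅑) + 7*(⅕) = -s/9 + 7/5 = 7/5 - s/9)
(48 - 1*(-106))/(-113) - 117/V(v) = (48 - 1*(-106))/(-113) - 117/(7/5 - ⅑*(-27)) = (48 + 106)*(-1/113) - 117/(7/5 + 3) = 154*(-1/113) - 117/22/5 = -154/113 - 117*5/22 = -154/113 - 585/22 = -69493/2486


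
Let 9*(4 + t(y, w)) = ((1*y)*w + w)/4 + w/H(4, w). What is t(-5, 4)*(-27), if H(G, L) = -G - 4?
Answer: 243/2 ≈ 121.50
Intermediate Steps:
H(G, L) = -4 - G
t(y, w) = -4 + w/72 + w*y/36 (t(y, w) = -4 + (((1*y)*w + w)/4 + w/(-4 - 1*4))/9 = -4 + ((y*w + w)*(¼) + w/(-4 - 4))/9 = -4 + ((w*y + w)*(¼) + w/(-8))/9 = -4 + ((w + w*y)*(¼) + w*(-⅛))/9 = -4 + ((w/4 + w*y/4) - w/8)/9 = -4 + (w/8 + w*y/4)/9 = -4 + (w/72 + w*y/36) = -4 + w/72 + w*y/36)
t(-5, 4)*(-27) = (-4 + (1/72)*4 + (1/36)*4*(-5))*(-27) = (-4 + 1/18 - 5/9)*(-27) = -9/2*(-27) = 243/2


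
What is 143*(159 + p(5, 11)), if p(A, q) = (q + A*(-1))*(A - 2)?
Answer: 25311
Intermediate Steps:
p(A, q) = (-2 + A)*(q - A) (p(A, q) = (q - A)*(-2 + A) = (-2 + A)*(q - A))
143*(159 + p(5, 11)) = 143*(159 + (-1*5² - 2*11 + 2*5 + 5*11)) = 143*(159 + (-1*25 - 22 + 10 + 55)) = 143*(159 + (-25 - 22 + 10 + 55)) = 143*(159 + 18) = 143*177 = 25311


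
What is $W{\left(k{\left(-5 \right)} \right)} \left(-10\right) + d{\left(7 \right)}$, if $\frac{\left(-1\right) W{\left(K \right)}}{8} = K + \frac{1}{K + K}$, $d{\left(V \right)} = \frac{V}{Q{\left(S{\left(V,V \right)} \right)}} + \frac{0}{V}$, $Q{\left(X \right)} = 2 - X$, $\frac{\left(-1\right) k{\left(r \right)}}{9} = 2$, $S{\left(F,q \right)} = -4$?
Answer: $- \frac{25939}{18} \approx -1441.1$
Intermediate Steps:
$k{\left(r \right)} = -18$ ($k{\left(r \right)} = \left(-9\right) 2 = -18$)
$d{\left(V \right)} = \frac{V}{6}$ ($d{\left(V \right)} = \frac{V}{2 - -4} + \frac{0}{V} = \frac{V}{2 + 4} + 0 = \frac{V}{6} + 0 = \frac{V}{6}$)
$W{\left(K \right)} = - 8 K - \frac{4}{K}$ ($W{\left(K \right)} = - 8 \left(K + \frac{1}{K + K}\right) = - 8 \left(K + \frac{1}{2 K}\right) = - 8 K - \frac{4}{K}$)
$W{\left(k{\left(-5 \right)} \right)} \left(-10\right) + d{\left(7 \right)} = \left(\left(-8\right) \left(-18\right) - \frac{4}{-18}\right) \left(-10\right) + \frac{1}{6} \cdot 7 = \left(144 - - \frac{2}{9}\right) \left(-10\right) + \frac{7}{6} = \left(144 + \frac{2}{9}\right) \left(-10\right) + \frac{7}{6} = \frac{1298}{9} \left(-10\right) + \frac{7}{6} = - \frac{12980}{9} + \frac{7}{6} = - \frac{25939}{18}$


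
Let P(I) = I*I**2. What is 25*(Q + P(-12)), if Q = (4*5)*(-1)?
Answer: -43700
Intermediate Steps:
Q = -20 (Q = 20*(-1) = -20)
P(I) = I**3
25*(Q + P(-12)) = 25*(-20 + (-12)**3) = 25*(-20 - 1728) = 25*(-1748) = -43700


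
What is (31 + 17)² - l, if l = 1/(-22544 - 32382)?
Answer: 126549505/54926 ≈ 2304.0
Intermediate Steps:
l = -1/54926 (l = 1/(-54926) = -1/54926 ≈ -1.8206e-5)
(31 + 17)² - l = (31 + 17)² - 1*(-1/54926) = 48² + 1/54926 = 2304 + 1/54926 = 126549505/54926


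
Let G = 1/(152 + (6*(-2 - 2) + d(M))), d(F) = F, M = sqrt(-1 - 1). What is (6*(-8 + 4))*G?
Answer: -512/2731 + 4*I*sqrt(2)/2731 ≈ -0.18748 + 0.0020714*I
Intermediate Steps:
M = I*sqrt(2) (M = sqrt(-2) = I*sqrt(2) ≈ 1.4142*I)
G = 1/(128 + I*sqrt(2)) (G = 1/(152 + (6*(-2 - 2) + I*sqrt(2))) = 1/(152 + (6*(-4) + I*sqrt(2))) = 1/(152 + (-24 + I*sqrt(2))) = 1/(128 + I*sqrt(2)) ≈ 0.0078115 - 8.631e-5*I)
(6*(-8 + 4))*G = (6*(-8 + 4))*(64/8193 - I*sqrt(2)/16386) = (6*(-4))*(64/8193 - I*sqrt(2)/16386) = -24*(64/8193 - I*sqrt(2)/16386) = -512/2731 + 4*I*sqrt(2)/2731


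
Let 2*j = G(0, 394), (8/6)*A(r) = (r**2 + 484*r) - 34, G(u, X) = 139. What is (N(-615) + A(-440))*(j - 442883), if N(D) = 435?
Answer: 24993279567/4 ≈ 6.2483e+9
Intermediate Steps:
A(r) = -51/2 + 363*r + 3*r**2/4 (A(r) = 3*((r**2 + 484*r) - 34)/4 = 3*(-34 + r**2 + 484*r)/4 = -51/2 + 363*r + 3*r**2/4)
j = 139/2 (j = (1/2)*139 = 139/2 ≈ 69.500)
(N(-615) + A(-440))*(j - 442883) = (435 + (-51/2 + 363*(-440) + (3/4)*(-440)**2))*(139/2 - 442883) = (435 + (-51/2 - 159720 + (3/4)*193600))*(-885627/2) = (435 + (-51/2 - 159720 + 145200))*(-885627/2) = (435 - 29091/2)*(-885627/2) = -28221/2*(-885627/2) = 24993279567/4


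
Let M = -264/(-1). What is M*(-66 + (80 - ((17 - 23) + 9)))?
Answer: 2904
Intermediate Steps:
M = 264 (M = -264*(-1) = -44*(-6) = 264)
M*(-66 + (80 - ((17 - 23) + 9))) = 264*(-66 + (80 - ((17 - 23) + 9))) = 264*(-66 + (80 - (-6 + 9))) = 264*(-66 + (80 - 1*3)) = 264*(-66 + (80 - 3)) = 264*(-66 + 77) = 264*11 = 2904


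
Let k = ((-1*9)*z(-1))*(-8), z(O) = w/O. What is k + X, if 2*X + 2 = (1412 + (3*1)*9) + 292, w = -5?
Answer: 2449/2 ≈ 1224.5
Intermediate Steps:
z(O) = -5/O
X = 1729/2 (X = -1 + ((1412 + (3*1)*9) + 292)/2 = -1 + ((1412 + 3*9) + 292)/2 = -1 + ((1412 + 27) + 292)/2 = -1 + (1439 + 292)/2 = -1 + (½)*1731 = -1 + 1731/2 = 1729/2 ≈ 864.50)
k = 360 (k = ((-1*9)*(-5/(-1)))*(-8) = -(-45)*(-1)*(-8) = -9*5*(-8) = -45*(-8) = 360)
k + X = 360 + 1729/2 = 2449/2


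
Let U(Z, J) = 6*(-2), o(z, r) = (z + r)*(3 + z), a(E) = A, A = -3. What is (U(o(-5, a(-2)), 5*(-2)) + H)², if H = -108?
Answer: 14400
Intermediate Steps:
a(E) = -3
o(z, r) = (3 + z)*(r + z) (o(z, r) = (r + z)*(3 + z) = (3 + z)*(r + z))
U(Z, J) = -12
(U(o(-5, a(-2)), 5*(-2)) + H)² = (-12 - 108)² = (-120)² = 14400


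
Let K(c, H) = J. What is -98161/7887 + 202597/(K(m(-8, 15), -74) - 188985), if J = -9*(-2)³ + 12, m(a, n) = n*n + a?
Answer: -6713531200/496620729 ≈ -13.518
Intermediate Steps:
m(a, n) = a + n² (m(a, n) = n² + a = a + n²)
J = 84 (J = -9*(-8) + 12 = 72 + 12 = 84)
K(c, H) = 84
-98161/7887 + 202597/(K(m(-8, 15), -74) - 188985) = -98161/7887 + 202597/(84 - 188985) = -98161*1/7887 + 202597/(-188901) = -98161/7887 + 202597*(-1/188901) = -98161/7887 - 202597/188901 = -6713531200/496620729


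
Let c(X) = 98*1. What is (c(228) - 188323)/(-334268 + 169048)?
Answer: 37645/33044 ≈ 1.1392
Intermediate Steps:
c(X) = 98
(c(228) - 188323)/(-334268 + 169048) = (98 - 188323)/(-334268 + 169048) = -188225/(-165220) = -188225*(-1/165220) = 37645/33044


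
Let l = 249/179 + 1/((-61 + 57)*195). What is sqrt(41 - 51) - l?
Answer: -194041/139620 + I*sqrt(10) ≈ -1.3898 + 3.1623*I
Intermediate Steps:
l = 194041/139620 (l = 249*(1/179) + (1/195)/(-4) = 249/179 - 1/4*1/195 = 249/179 - 1/780 = 194041/139620 ≈ 1.3898)
sqrt(41 - 51) - l = sqrt(41 - 51) - 1*194041/139620 = sqrt(-10) - 194041/139620 = I*sqrt(10) - 194041/139620 = -194041/139620 + I*sqrt(10)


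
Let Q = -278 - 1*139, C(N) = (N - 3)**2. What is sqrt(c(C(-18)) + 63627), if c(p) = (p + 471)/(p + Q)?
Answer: sqrt(63665) ≈ 252.32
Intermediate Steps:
C(N) = (-3 + N)**2
Q = -417 (Q = -278 - 139 = -417)
c(p) = (471 + p)/(-417 + p) (c(p) = (p + 471)/(p - 417) = (471 + p)/(-417 + p))
sqrt(c(C(-18)) + 63627) = sqrt((471 + (-3 - 18)**2)/(-417 + (-3 - 18)**2) + 63627) = sqrt((471 + (-21)**2)/(-417 + (-21)**2) + 63627) = sqrt((471 + 441)/(-417 + 441) + 63627) = sqrt(912/24 + 63627) = sqrt((1/24)*912 + 63627) = sqrt(38 + 63627) = sqrt(63665)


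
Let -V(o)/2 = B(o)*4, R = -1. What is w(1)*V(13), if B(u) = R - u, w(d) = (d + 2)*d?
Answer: 336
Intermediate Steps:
w(d) = d*(2 + d) (w(d) = (2 + d)*d = d*(2 + d))
B(u) = -1 - u
V(o) = 8 + 8*o (V(o) = -2*(-1 - o)*4 = -2*(-4 - 4*o) = 8 + 8*o)
w(1)*V(13) = (1*(2 + 1))*(8 + 8*13) = (1*3)*(8 + 104) = 3*112 = 336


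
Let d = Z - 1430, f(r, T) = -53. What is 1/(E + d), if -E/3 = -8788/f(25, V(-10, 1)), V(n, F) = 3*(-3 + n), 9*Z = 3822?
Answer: -159/238940 ≈ -0.00066544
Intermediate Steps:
Z = 1274/3 (Z = (⅑)*3822 = 1274/3 ≈ 424.67)
V(n, F) = -9 + 3*n
E = -26364/53 (E = -(-26364)/(-53) = -(-26364)*(-1)/53 = -3*8788/53 = -26364/53 ≈ -497.43)
d = -3016/3 (d = 1274/3 - 1430 = -3016/3 ≈ -1005.3)
1/(E + d) = 1/(-26364/53 - 3016/3) = 1/(-238940/159) = -159/238940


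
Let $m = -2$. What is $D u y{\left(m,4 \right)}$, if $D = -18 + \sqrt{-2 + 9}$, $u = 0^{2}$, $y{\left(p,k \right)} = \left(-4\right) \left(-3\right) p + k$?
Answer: $0$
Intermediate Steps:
$y{\left(p,k \right)} = k + 12 p$ ($y{\left(p,k \right)} = 12 p + k = k + 12 p$)
$u = 0$
$D = -18 + \sqrt{7} \approx -15.354$
$D u y{\left(m,4 \right)} = \left(-18 + \sqrt{7}\right) 0 \left(4 + 12 \left(-2\right)\right) = 0 \left(4 - 24\right) = 0 \left(-20\right) = 0$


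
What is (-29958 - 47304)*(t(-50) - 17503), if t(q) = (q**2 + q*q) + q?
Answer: 969869886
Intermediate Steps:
t(q) = q + 2*q**2 (t(q) = (q**2 + q**2) + q = 2*q**2 + q = q + 2*q**2)
(-29958 - 47304)*(t(-50) - 17503) = (-29958 - 47304)*(-50*(1 + 2*(-50)) - 17503) = -77262*(-50*(1 - 100) - 17503) = -77262*(-50*(-99) - 17503) = -77262*(4950 - 17503) = -77262*(-12553) = 969869886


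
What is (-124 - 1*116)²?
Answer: 57600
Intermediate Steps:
(-124 - 1*116)² = (-124 - 116)² = (-240)² = 57600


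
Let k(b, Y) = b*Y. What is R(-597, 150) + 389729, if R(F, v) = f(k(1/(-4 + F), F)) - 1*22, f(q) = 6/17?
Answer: 6625025/17 ≈ 3.8971e+5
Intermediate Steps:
k(b, Y) = Y*b
f(q) = 6/17 (f(q) = 6*(1/17) = 6/17)
R(F, v) = -368/17 (R(F, v) = 6/17 - 1*22 = 6/17 - 22 = -368/17)
R(-597, 150) + 389729 = -368/17 + 389729 = 6625025/17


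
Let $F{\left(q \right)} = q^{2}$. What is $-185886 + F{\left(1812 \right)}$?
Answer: $3097458$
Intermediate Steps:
$-185886 + F{\left(1812 \right)} = -185886 + 1812^{2} = -185886 + 3283344 = 3097458$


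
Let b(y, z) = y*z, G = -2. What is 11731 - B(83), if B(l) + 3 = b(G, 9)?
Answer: 11752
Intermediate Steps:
B(l) = -21 (B(l) = -3 - 2*9 = -3 - 18 = -21)
11731 - B(83) = 11731 - 1*(-21) = 11731 + 21 = 11752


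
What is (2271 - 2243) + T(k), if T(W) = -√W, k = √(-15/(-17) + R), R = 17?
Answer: 28 - 2*17^(¾)*19^(¼)/17 ≈ 25.944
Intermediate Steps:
k = 4*√323/17 (k = √(-15/(-17) + 17) = √(-15*(-1/17) + 17) = √(15/17 + 17) = √(304/17) = 4*√323/17 ≈ 4.2288)
(2271 - 2243) + T(k) = (2271 - 2243) - √(4*√323/17) = 28 - 2*17^(¾)*19^(¼)/17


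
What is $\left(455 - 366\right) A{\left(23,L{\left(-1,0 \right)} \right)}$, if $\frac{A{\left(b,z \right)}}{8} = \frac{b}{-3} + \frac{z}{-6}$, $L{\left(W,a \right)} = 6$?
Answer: $- \frac{18512}{3} \approx -6170.7$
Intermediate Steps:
$A{\left(b,z \right)} = - \frac{8 b}{3} - \frac{4 z}{3}$ ($A{\left(b,z \right)} = 8 \left(\frac{b}{-3} + \frac{z}{-6}\right) = 8 \left(b \left(- \frac{1}{3}\right) + z \left(- \frac{1}{6}\right)\right) = 8 \left(- \frac{b}{3} - \frac{z}{6}\right) = - \frac{8 b}{3} - \frac{4 z}{3}$)
$\left(455 - 366\right) A{\left(23,L{\left(-1,0 \right)} \right)} = \left(455 - 366\right) \left(\left(- \frac{8}{3}\right) 23 - 8\right) = 89 \left(- \frac{184}{3} - 8\right) = 89 \left(- \frac{208}{3}\right) = - \frac{18512}{3}$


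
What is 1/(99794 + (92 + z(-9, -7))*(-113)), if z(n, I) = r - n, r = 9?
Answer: 1/87364 ≈ 1.1446e-5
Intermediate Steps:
z(n, I) = 9 - n
1/(99794 + (92 + z(-9, -7))*(-113)) = 1/(99794 + (92 + (9 - 1*(-9)))*(-113)) = 1/(99794 + (92 + (9 + 9))*(-113)) = 1/(99794 + (92 + 18)*(-113)) = 1/(99794 + 110*(-113)) = 1/(99794 - 12430) = 1/87364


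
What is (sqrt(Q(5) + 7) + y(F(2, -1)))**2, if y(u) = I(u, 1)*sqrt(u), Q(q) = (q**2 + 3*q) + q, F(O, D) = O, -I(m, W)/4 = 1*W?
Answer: 84 - 16*sqrt(26) ≈ 2.4157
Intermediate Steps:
I(m, W) = -4*W
Q(q) = q**2 + 4*q
y(u) = -4*sqrt(u) (y(u) = (-4*1)*sqrt(u) = -4*sqrt(u))
(sqrt(Q(5) + 7) + y(F(2, -1)))**2 = (sqrt(5*(4 + 5) + 7) - 4*sqrt(2))**2 = (sqrt(5*9 + 7) - 4*sqrt(2))**2 = (sqrt(45 + 7) - 4*sqrt(2))**2 = (sqrt(52) - 4*sqrt(2))**2 = (2*sqrt(13) - 4*sqrt(2))**2 = (-4*sqrt(2) + 2*sqrt(13))**2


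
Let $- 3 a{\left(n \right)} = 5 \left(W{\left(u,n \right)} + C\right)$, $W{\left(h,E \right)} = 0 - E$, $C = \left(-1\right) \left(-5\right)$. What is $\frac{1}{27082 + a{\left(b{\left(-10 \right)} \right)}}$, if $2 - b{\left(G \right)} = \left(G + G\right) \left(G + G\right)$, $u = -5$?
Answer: $\frac{3}{79231} \approx 3.7864 \cdot 10^{-5}$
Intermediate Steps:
$C = 5$
$W{\left(h,E \right)} = - E$
$b{\left(G \right)} = 2 - 4 G^{2}$ ($b{\left(G \right)} = 2 - \left(G + G\right) \left(G + G\right) = 2 - 2 G 2 G = 2 - 4 G^{2}$)
$a{\left(n \right)} = - \frac{25}{3} + \frac{5 n}{3}$ ($a{\left(n \right)} = - \frac{5 \left(- n + 5\right)}{3} = - \frac{5 \left(5 - n\right)}{3} = - \frac{25 - 5 n}{3} = - \frac{25}{3} + \frac{5 n}{3}$)
$\frac{1}{27082 + a{\left(b{\left(-10 \right)} \right)}} = \frac{1}{27082 + \left(- \frac{25}{3} + \frac{5 \left(2 - 4 \left(-10\right)^{2}\right)}{3}\right)} = \frac{1}{27082 + \left(- \frac{25}{3} + \frac{5 \left(2 - 400\right)}{3}\right)} = \frac{1}{27082 + \left(- \frac{25}{3} + \frac{5}{3} \left(-398\right)\right)} = \frac{1}{27082 - \frac{2015}{3}} = \frac{1}{\frac{79231}{3}} = \frac{3}{79231}$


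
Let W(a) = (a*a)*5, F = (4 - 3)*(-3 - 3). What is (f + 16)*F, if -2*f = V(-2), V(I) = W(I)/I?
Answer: -126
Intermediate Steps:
F = -6 (F = 1*(-6) = -6)
W(a) = 5*a² (W(a) = a²*5 = 5*a²)
V(I) = 5*I (V(I) = (5*I²)/I = 5*I)
f = 5 (f = -5*(-2)/2 = -½*(-10) = 5)
(f + 16)*F = (5 + 16)*(-6) = 21*(-6) = -126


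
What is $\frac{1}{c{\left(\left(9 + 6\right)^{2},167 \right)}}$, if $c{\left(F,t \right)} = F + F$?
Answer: $\frac{1}{450} \approx 0.0022222$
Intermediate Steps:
$c{\left(F,t \right)} = 2 F$
$\frac{1}{c{\left(\left(9 + 6\right)^{2},167 \right)}} = \frac{1}{2 \left(9 + 6\right)^{2}} = \frac{1}{2 \cdot 15^{2}} = \frac{1}{2 \cdot 225} = \frac{1}{450}$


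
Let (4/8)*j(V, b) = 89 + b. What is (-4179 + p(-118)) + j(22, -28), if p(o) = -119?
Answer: -4176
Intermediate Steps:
j(V, b) = 178 + 2*b (j(V, b) = 2*(89 + b) = 178 + 2*b)
(-4179 + p(-118)) + j(22, -28) = (-4179 - 119) + (178 + 2*(-28)) = -4298 + (178 - 56) = -4298 + 122 = -4176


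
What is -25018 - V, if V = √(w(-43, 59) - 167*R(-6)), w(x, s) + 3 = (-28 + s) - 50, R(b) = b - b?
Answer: -25018 - I*√22 ≈ -25018.0 - 4.6904*I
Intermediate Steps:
R(b) = 0
w(x, s) = -81 + s (w(x, s) = -3 + ((-28 + s) - 50) = -3 + (-78 + s) = -81 + s)
V = I*√22 (V = √((-81 + 59) - 167*0) = √(-22 + 0) = √(-22) = I*√22 ≈ 4.6904*I)
-25018 - V = -25018 - I*√22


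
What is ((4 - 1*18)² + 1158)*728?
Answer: 985712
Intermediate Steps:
((4 - 1*18)² + 1158)*728 = ((4 - 18)² + 1158)*728 = ((-14)² + 1158)*728 = (196 + 1158)*728 = 1354*728 = 985712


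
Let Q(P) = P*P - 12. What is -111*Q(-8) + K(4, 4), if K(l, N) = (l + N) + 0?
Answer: -5764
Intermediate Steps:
Q(P) = -12 + P**2 (Q(P) = P**2 - 12 = -12 + P**2)
K(l, N) = N + l (K(l, N) = (N + l) + 0 = N + l)
-111*Q(-8) + K(4, 4) = -111*(-12 + (-8)**2) + (4 + 4) = -111*(-12 + 64) + 8 = -111*52 + 8 = -5772 + 8 = -5764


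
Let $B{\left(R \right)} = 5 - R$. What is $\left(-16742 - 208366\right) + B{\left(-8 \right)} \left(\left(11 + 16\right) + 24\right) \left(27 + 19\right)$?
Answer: $-194610$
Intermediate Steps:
$\left(-16742 - 208366\right) + B{\left(-8 \right)} \left(\left(11 + 16\right) + 24\right) \left(27 + 19\right) = \left(-16742 - 208366\right) + \left(5 - -8\right) \left(\left(11 + 16\right) + 24\right) \left(27 + 19\right) = -225108 + \left(5 + 8\right) \left(27 + 24\right) 46 = -225108 + 13 \cdot 51 \cdot 46 = -225108 + 663 \cdot 46 = -225108 + 30498 = -194610$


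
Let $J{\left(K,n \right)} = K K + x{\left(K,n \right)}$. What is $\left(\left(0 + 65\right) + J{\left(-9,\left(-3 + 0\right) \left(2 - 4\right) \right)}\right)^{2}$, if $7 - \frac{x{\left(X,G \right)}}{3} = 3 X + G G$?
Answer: $19600$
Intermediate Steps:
$x{\left(X,G \right)} = 21 - 9 X - 3 G^{2}$ ($x{\left(X,G \right)} = 21 - 3 \left(3 X + G G\right) = 21 - 3 \left(3 X + G^{2}\right) = 21 - 3 \left(G^{2} + 3 X\right) = 21 - \left(3 G^{2} + 9 X\right) = 21 - 9 X - 3 G^{2}$)
$J{\left(K,n \right)} = 21 + K^{2} - 9 K - 3 n^{2}$ ($J{\left(K,n \right)} = K K - \left(-21 + 3 n^{2} + 9 K\right) = K^{2} - \left(-21 + 3 n^{2} + 9 K\right) = 21 + K^{2} - 9 K - 3 n^{2}$)
$\left(\left(0 + 65\right) + J{\left(-9,\left(-3 + 0\right) \left(2 - 4\right) \right)}\right)^{2} = \left(\left(0 + 65\right) + \left(21 + \left(-9\right)^{2} - -81 - 3 \left(\left(-3 + 0\right) \left(2 - 4\right)\right)^{2}\right)\right)^{2} = \left(65 + \left(21 + 81 + 81 - 3 \left(\left(-3\right) \left(-2\right)\right)^{2}\right)\right)^{2} = \left(65 + \left(21 + 81 + 81 - 3 \cdot 6^{2}\right)\right)^{2} = \left(65 + \left(21 + 81 + 81 - 108\right)\right)^{2} = \left(65 + 75\right)^{2} = 140^{2} = 19600$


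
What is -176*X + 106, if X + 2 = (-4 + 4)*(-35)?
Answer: 458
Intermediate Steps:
X = -2 (X = -2 + (-4 + 4)*(-35) = -2 + 0*(-35) = -2 + 0 = -2)
-176*X + 106 = -176*(-2) + 106 = 352 + 106 = 458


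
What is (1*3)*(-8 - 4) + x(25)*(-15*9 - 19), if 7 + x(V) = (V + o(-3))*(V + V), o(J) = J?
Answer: -168358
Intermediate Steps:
x(V) = -7 + 2*V*(-3 + V) (x(V) = -7 + (V - 3)*(V + V) = -7 + (-3 + V)*(2*V) = -7 + 2*V*(-3 + V))
(1*3)*(-8 - 4) + x(25)*(-15*9 - 19) = (1*3)*(-8 - 4) + (-7 - 6*25 + 2*25**2)*(-15*9 - 19) = 3*(-12) + (-7 - 150 + 2*625)*(-135 - 19) = -36 + (-7 - 150 + 1250)*(-154) = -36 + 1093*(-154) = -36 - 168322 = -168358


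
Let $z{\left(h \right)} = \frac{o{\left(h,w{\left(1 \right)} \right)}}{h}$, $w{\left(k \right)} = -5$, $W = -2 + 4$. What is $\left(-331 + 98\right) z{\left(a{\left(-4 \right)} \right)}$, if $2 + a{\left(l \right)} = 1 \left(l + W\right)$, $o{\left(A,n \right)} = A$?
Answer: $-233$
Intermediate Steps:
$W = 2$
$a{\left(l \right)} = l$ ($a{\left(l \right)} = -2 + 1 \left(l + 2\right) = -2 + 1 \left(2 + l\right) = -2 + \left(2 + l\right) = l$)
$z{\left(h \right)} = 1$ ($z{\left(h \right)} = \frac{h}{h} = 1$)
$\left(-331 + 98\right) z{\left(a{\left(-4 \right)} \right)} = \left(-331 + 98\right) 1 = \left(-233\right) 1 = -233$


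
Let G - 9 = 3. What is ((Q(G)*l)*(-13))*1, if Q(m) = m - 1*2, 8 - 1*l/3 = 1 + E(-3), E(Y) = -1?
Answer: -3120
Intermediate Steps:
G = 12 (G = 9 + 3 = 12)
l = 24 (l = 24 - 3*(1 - 1) = 24 - 3*0 = 24 + 0 = 24)
Q(m) = -2 + m (Q(m) = m - 2 = -2 + m)
((Q(G)*l)*(-13))*1 = (((-2 + 12)*24)*(-13))*1 = ((10*24)*(-13))*1 = (240*(-13))*1 = -3120*1 = -3120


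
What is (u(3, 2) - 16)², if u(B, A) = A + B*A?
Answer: 64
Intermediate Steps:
u(B, A) = A + A*B
(u(3, 2) - 16)² = (2*(1 + 3) - 16)² = (2*4 - 16)² = (8 - 16)² = (-8)² = 64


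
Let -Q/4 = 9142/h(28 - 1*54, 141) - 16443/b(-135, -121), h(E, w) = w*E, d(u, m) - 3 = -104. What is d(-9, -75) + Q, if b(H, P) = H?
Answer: -5299433/9165 ≈ -578.22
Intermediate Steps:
d(u, m) = -101 (d(u, m) = 3 - 104 = -101)
h(E, w) = E*w
Q = -4373768/9165 (Q = -4*(9142/(((28 - 1*54)*141)) - 16443/(-135)) = -4*(9142/(((28 - 54)*141)) - 16443*(-1/135)) = -4*(9142/((-26*141)) + 609/5) = -4*(9142/(-3666) + 609/5) = -4*(9142*(-1/3666) + 609/5) = -4*(-4571/1833 + 609/5) = -4*1093442/9165 = -4373768/9165 ≈ -477.23)
d(-9, -75) + Q = -101 - 4373768/9165 = -5299433/9165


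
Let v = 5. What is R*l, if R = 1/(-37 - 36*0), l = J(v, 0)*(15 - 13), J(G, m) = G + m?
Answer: -10/37 ≈ -0.27027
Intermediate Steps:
l = 10 (l = (5 + 0)*(15 - 13) = 5*2 = 10)
R = -1/37 (R = 1/(-37 + 0) = 1/(-37) = -1/37 ≈ -0.027027)
R*l = -1/37*10 = -10/37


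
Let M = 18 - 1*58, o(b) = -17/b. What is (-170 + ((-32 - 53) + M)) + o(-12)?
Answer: -3523/12 ≈ -293.58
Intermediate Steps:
M = -40 (M = 18 - 58 = -40)
(-170 + ((-32 - 53) + M)) + o(-12) = (-170 + ((-32 - 53) - 40)) - 17/(-12) = (-170 + (-85 - 40)) - 17*(-1/12) = (-170 - 125) + 17/12 = -295 + 17/12 = -3523/12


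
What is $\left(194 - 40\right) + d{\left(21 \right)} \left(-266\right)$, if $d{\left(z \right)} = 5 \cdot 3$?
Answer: $-3836$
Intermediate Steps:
$d{\left(z \right)} = 15$
$\left(194 - 40\right) + d{\left(21 \right)} \left(-266\right) = \left(194 - 40\right) + 15 \left(-266\right) = 154 - 3990 = -3836$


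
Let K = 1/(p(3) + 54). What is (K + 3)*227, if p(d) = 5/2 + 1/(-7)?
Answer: 540487/789 ≈ 685.03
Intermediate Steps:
p(d) = 33/14 (p(d) = 5*(½) + 1*(-⅐) = 5/2 - ⅐ = 33/14)
K = 14/789 (K = 1/(33/14 + 54) = 1/(789/14) = 14/789 ≈ 0.017744)
(K + 3)*227 = (14/789 + 3)*227 = (2381/789)*227 = 540487/789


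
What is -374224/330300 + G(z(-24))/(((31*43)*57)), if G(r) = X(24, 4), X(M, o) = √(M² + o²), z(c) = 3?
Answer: -93556/82575 + 4*√37/75981 ≈ -1.1327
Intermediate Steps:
G(r) = 4*√37 (G(r) = √(24² + 4²) = √(576 + 16) = √592 = 4*√37)
-374224/330300 + G(z(-24))/(((31*43)*57)) = -374224/330300 + (4*√37)/(((31*43)*57)) = -374224*1/330300 + (4*√37)/((1333*57)) = -93556/82575 + (4*√37)/75981 = -93556/82575 + (4*√37)*(1/75981) = -93556/82575 + 4*√37/75981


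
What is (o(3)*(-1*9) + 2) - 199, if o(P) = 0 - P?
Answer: -170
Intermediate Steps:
o(P) = -P
(o(3)*(-1*9) + 2) - 199 = ((-1*3)*(-1*9) + 2) - 199 = (-3*(-9) + 2) - 199 = (27 + 2) - 199 = 29 - 199 = -170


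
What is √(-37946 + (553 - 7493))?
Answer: I*√44886 ≈ 211.86*I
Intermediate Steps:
√(-37946 + (553 - 7493)) = √(-37946 - 6940) = √(-44886) = I*√44886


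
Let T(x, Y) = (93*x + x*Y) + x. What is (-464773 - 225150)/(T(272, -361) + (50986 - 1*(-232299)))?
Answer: -689923/210661 ≈ -3.2750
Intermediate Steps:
T(x, Y) = 94*x + Y*x (T(x, Y) = (93*x + Y*x) + x = 94*x + Y*x)
(-464773 - 225150)/(T(272, -361) + (50986 - 1*(-232299))) = (-464773 - 225150)/(272*(94 - 361) + (50986 - 1*(-232299))) = -689923/(272*(-267) + (50986 + 232299)) = -689923/(-72624 + 283285) = -689923/210661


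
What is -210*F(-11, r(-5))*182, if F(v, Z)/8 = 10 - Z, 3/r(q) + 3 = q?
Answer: -3172260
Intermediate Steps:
r(q) = 3/(-3 + q)
F(v, Z) = 80 - 8*Z (F(v, Z) = 8*(10 - Z) = 80 - 8*Z)
-210*F(-11, r(-5))*182 = -210*(80 - 24/(-3 - 5))*182 = -210*(80 - 24/(-8))*182 = -210*(80 - 24*(-1)/8)*182 = -210*(80 - 8*(-3/8))*182 = -210*(80 + 3)*182 = -210*83*182 = -17430*182 = -3172260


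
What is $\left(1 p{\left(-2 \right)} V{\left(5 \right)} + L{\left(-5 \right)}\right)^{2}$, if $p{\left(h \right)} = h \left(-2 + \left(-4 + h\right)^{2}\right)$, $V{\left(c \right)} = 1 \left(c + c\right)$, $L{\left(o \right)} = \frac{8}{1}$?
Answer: $451584$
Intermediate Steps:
$L{\left(o \right)} = 8$ ($L{\left(o \right)} = 8 \cdot 1 = 8$)
$V{\left(c \right)} = 2 c$ ($V{\left(c \right)} = 1 \cdot 2 c = 2 c$)
$\left(1 p{\left(-2 \right)} V{\left(5 \right)} + L{\left(-5 \right)}\right)^{2} = \left(1 \left(- 2 \left(-2 + \left(-4 - 2\right)^{2}\right)\right) 2 \cdot 5 + 8\right)^{2} = \left(1 \left(- 2 \left(-2 + \left(-6\right)^{2}\right)\right) 10 + 8\right)^{2} = \left(1 \left(- 2 \left(-2 + 36\right)\right) 10 + 8\right)^{2} = \left(1 \left(\left(-2\right) 34\right) 10 + 8\right)^{2} = \left(1 \left(-68\right) 10 + 8\right)^{2} = \left(\left(-68\right) 10 + 8\right)^{2} = \left(-680 + 8\right)^{2} = \left(-672\right)^{2} = 451584$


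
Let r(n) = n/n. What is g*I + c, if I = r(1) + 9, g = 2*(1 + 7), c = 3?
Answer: 163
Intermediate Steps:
r(n) = 1
g = 16 (g = 2*8 = 16)
I = 10 (I = 1 + 9 = 10)
g*I + c = 16*10 + 3 = 160 + 3 = 163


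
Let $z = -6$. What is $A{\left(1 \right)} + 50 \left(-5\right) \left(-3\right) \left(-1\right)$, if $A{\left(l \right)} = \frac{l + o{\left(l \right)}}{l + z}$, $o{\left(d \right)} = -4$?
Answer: $- \frac{3747}{5} \approx -749.4$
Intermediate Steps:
$A{\left(l \right)} = \frac{-4 + l}{-6 + l}$ ($A{\left(l \right)} = \frac{l - 4}{l - 6} = \frac{-4 + l}{-6 + l}$)
$A{\left(1 \right)} + 50 \left(-5\right) \left(-3\right) \left(-1\right) = \frac{-4 + 1}{-6 + 1} + 50 \left(-5\right) \left(-3\right) \left(-1\right) = \frac{1}{-5} \left(-3\right) + 50 \cdot 15 \left(-1\right) = \left(- \frac{1}{5}\right) \left(-3\right) + 50 \left(-15\right) = \frac{3}{5} - 750 = - \frac{3747}{5}$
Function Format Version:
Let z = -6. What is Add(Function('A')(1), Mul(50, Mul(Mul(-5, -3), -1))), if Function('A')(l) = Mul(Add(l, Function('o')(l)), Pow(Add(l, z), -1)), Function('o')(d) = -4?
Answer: Rational(-3747, 5) ≈ -749.40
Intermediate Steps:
Function('A')(l) = Mul(Pow(Add(-6, l), -1), Add(-4, l)) (Function('A')(l) = Mul(Add(l, -4), Pow(Add(l, -6), -1)) = Mul(Add(-4, l), Pow(Add(-6, l), -1)) = Mul(Pow(Add(-6, l), -1), Add(-4, l)))
Add(Function('A')(1), Mul(50, Mul(Mul(-5, -3), -1))) = Add(Mul(Pow(Add(-6, 1), -1), Add(-4, 1)), Mul(50, Mul(Mul(-5, -3), -1))) = Add(Mul(Pow(-5, -1), -3), Mul(50, Mul(15, -1))) = Add(Mul(Rational(-1, 5), -3), Mul(50, -15)) = Add(Rational(3, 5), -750) = Rational(-3747, 5)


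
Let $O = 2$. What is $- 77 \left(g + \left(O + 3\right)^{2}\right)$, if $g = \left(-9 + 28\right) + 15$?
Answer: $-4543$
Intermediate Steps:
$g = 34$ ($g = 19 + 15 = 34$)
$- 77 \left(g + \left(O + 3\right)^{2}\right) = - 77 \left(34 + \left(2 + 3\right)^{2}\right) = - 77 \left(34 + 5^{2}\right) = - 77 \left(34 + 25\right) = \left(-77\right) 59 = -4543$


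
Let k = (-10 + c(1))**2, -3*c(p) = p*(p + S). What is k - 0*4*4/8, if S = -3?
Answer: 784/9 ≈ 87.111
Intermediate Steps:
c(p) = -p*(-3 + p)/3 (c(p) = -p*(p - 3)/3 = -p*(-3 + p)/3)
k = 784/9 (k = (-10 + (1/3)*1*(3 - 1*1))**2 = (-10 + (1/3)*1*(3 - 1))**2 = (-10 + (1/3)*1*2)**2 = (-10 + 2/3)**2 = (-28/3)**2 = 784/9 ≈ 87.111)
k - 0*4*4/8 = 784/9 - 0*4*4/8 = 784/9 - 0*4*(1/8) = 784/9 - 0/2 = 784/9 - 1*0 = 784/9 + 0 = 784/9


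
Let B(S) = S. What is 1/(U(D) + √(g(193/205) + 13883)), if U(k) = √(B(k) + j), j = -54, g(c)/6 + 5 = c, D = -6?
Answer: 205/(√582409715 + 410*I*√15) ≈ 0.0084579 - 0.00055652*I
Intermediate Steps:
g(c) = -30 + 6*c
U(k) = √(-54 + k) (U(k) = √(k - 54) = √(-54 + k))
1/(U(D) + √(g(193/205) + 13883)) = 1/(√(-54 - 6) + √((-30 + 6*(193/205)) + 13883)) = 1/(√(-60) + √((-30 + 6*(193*(1/205))) + 13883)) = 1/(2*I*√15 + √((-30 + 6*(193/205)) + 13883)) = 1/(2*I*√15 + √((-30 + 1158/205) + 13883)) = 1/(2*I*√15 + √(-4992/205 + 13883)) = 1/(2*I*√15 + √(2841023/205)) = 1/(2*I*√15 + √582409715/205) = 1/(√582409715/205 + 2*I*√15)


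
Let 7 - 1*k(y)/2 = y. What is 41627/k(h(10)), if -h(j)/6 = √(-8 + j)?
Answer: -291389/46 + 124881*√2/23 ≈ 1344.1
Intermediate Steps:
h(j) = -6*√(-8 + j)
k(y) = 14 - 2*y
41627/k(h(10)) = 41627/(14 - (-12)*√(-8 + 10)) = 41627/(14 - (-12)*√2) = 41627/(14 + 12*√2)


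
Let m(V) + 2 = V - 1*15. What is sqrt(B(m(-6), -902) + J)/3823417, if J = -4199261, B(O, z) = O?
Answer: 2*I*sqrt(1049821)/3823417 ≈ 0.00053596*I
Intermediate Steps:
m(V) = -17 + V (m(V) = -2 + (V - 1*15) = -2 + (V - 15) = -2 + (-15 + V) = -17 + V)
sqrt(B(m(-6), -902) + J)/3823417 = sqrt((-17 - 6) - 4199261)/3823417 = sqrt(-23 - 4199261)*(1/3823417) = sqrt(-4199284)*(1/3823417) = (2*I*sqrt(1049821))*(1/3823417) = 2*I*sqrt(1049821)/3823417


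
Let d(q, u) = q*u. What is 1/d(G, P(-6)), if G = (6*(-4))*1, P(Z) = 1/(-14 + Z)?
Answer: ⅚ ≈ 0.83333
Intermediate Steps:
G = -24 (G = -24*1 = -24)
1/d(G, P(-6)) = 1/(-24/(-14 - 6)) = 1/(-24/(-20)) = 1/(-24*(-1/20)) = 1/(6/5) = ⅚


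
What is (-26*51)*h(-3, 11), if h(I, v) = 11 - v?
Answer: 0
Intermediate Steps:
(-26*51)*h(-3, 11) = (-26*51)*(11 - 1*11) = -1326*(11 - 11) = -1326*0 = 0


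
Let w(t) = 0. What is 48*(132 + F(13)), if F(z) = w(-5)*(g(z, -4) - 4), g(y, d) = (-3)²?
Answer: 6336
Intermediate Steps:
g(y, d) = 9
F(z) = 0 (F(z) = 0*(9 - 4) = 0*5 = 0)
48*(132 + F(13)) = 48*(132 + 0) = 48*132 = 6336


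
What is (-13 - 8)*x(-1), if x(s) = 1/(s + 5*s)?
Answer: 7/2 ≈ 3.5000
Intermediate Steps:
x(s) = 1/(6*s)
(-13 - 8)*x(-1) = (-13 - 8)*((⅙)/(-1)) = -7*(-1)/2 = -21*(-⅙) = 7/2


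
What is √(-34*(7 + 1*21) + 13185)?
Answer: √12233 ≈ 110.60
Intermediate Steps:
√(-34*(7 + 1*21) + 13185) = √(-34*(7 + 21) + 13185) = √(-34*28 + 13185) = √(-952 + 13185) = √12233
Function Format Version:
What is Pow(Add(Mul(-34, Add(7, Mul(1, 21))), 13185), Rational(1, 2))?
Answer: Pow(12233, Rational(1, 2)) ≈ 110.60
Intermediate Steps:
Pow(Add(Mul(-34, Add(7, Mul(1, 21))), 13185), Rational(1, 2)) = Pow(Add(Mul(-34, Add(7, 21)), 13185), Rational(1, 2)) = Pow(Add(Mul(-34, 28), 13185), Rational(1, 2)) = Pow(Add(-952, 13185), Rational(1, 2)) = Pow(12233, Rational(1, 2))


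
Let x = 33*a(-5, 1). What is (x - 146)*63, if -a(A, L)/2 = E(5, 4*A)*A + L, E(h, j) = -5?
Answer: -117306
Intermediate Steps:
a(A, L) = -2*L + 10*A (a(A, L) = -2*(-5*A + L) = -2*(L - 5*A) = -2*L + 10*A)
x = -1716 (x = 33*(-2*1 + 10*(-5)) = 33*(-2 - 50) = 33*(-52) = -1716)
(x - 146)*63 = (-1716 - 146)*63 = -1862*63 = -117306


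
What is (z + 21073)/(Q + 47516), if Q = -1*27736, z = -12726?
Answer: 8347/19780 ≈ 0.42199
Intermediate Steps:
Q = -27736
(z + 21073)/(Q + 47516) = (-12726 + 21073)/(-27736 + 47516) = 8347/19780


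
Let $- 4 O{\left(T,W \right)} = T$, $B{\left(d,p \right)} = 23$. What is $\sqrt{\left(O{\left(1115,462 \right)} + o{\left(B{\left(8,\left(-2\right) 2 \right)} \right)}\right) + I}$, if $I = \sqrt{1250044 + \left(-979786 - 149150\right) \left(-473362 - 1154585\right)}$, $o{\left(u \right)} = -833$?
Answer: $\frac{\sqrt{-4447 + 8 \sqrt{459462306109}}}{2} \approx 1163.9$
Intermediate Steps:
$O{\left(T,W \right)} = - \frac{T}{4}$
$I = 2 \sqrt{459462306109}$ ($I = \sqrt{1250044 - -1837847974392} = \sqrt{1250044 + 1837847974392} = \sqrt{1837849224436} = 2 \sqrt{459462306109} \approx 1.3557 \cdot 10^{6}$)
$\sqrt{\left(O{\left(1115,462 \right)} + o{\left(B{\left(8,\left(-2\right) 2 \right)} \right)}\right) + I} = \sqrt{\left(\left(- \frac{1}{4}\right) 1115 - 833\right) + 2 \sqrt{459462306109}} = \sqrt{\left(- \frac{1115}{4} - 833\right) + 2 \sqrt{459462306109}} = \sqrt{- \frac{4447}{4} + 2 \sqrt{459462306109}}$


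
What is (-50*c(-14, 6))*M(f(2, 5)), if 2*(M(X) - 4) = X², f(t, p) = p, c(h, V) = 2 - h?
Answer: -13200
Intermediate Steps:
M(X) = 4 + X²/2
(-50*c(-14, 6))*M(f(2, 5)) = (-50*(2 - 1*(-14)))*(4 + (½)*5²) = (-50*(2 + 14))*(4 + (½)*25) = (-50*16)*(4 + 25/2) = -800*33/2 = -13200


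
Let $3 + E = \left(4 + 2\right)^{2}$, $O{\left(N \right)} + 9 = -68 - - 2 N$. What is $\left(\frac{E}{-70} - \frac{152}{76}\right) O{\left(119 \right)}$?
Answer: $- \frac{3979}{10} \approx -397.9$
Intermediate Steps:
$O{\left(N \right)} = -77 + 2 N$ ($O{\left(N \right)} = -9 - \left(68 - 2 N\right) = -9 + \left(-68 + 2 N\right) = -77 + 2 N$)
$E = 33$ ($E = -3 + \left(4 + 2\right)^{2} = -3 + 6^{2} = -3 + 36 = 33$)
$\left(\frac{E}{-70} - \frac{152}{76}\right) O{\left(119 \right)} = \left(\frac{33}{-70} - \frac{152}{76}\right) \left(-77 + 2 \cdot 119\right) = \left(33 \left(- \frac{1}{70}\right) - 2\right) \left(-77 + 238\right) = \left(- \frac{33}{70} - 2\right) 161 = \left(- \frac{173}{70}\right) 161 = - \frac{3979}{10}$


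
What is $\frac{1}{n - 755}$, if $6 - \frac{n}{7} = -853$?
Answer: $\frac{1}{5258} \approx 0.00019019$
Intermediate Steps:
$n = 6013$ ($n = 42 - -5971 = 42 + 5971 = 6013$)
$\frac{1}{n - 755} = \frac{1}{6013 - 755} = \frac{1}{5258}$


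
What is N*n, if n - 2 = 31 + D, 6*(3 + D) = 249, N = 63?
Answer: 9009/2 ≈ 4504.5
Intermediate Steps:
D = 77/2 (D = -3 + (1/6)*249 = -3 + 83/2 = 77/2 ≈ 38.500)
n = 143/2 (n = 2 + (31 + 77/2) = 2 + 139/2 = 143/2 ≈ 71.500)
N*n = 63*(143/2) = 9009/2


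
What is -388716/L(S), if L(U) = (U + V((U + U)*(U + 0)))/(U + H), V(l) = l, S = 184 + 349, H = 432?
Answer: -375110940/568711 ≈ -659.58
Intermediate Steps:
S = 533
L(U) = (U + 2*U²)/(432 + U) (L(U) = (U + (U + U)*(U + 0))/(U + 432) = (U + (2*U)*U)/(432 + U) = (U + 2*U²)/(432 + U))
-388716/L(S) = -388716*(432 + 533)/(533*(1 + 2*533)) = -388716*965/(533*(1 + 1066)) = -388716/(533*(1/965)*1067) = -388716/568711/965 = -388716*965/568711 = -375110940/568711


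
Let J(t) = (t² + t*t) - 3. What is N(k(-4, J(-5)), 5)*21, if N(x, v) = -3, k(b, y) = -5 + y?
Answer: -63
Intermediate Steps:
J(t) = -3 + 2*t² (J(t) = (t² + t²) - 3 = 2*t² - 3 = -3 + 2*t²)
N(k(-4, J(-5)), 5)*21 = -3*21 = -63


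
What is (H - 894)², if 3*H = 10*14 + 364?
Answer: 527076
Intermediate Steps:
H = 168 (H = (10*14 + 364)/3 = (140 + 364)/3 = (⅓)*504 = 168)
(H - 894)² = (168 - 894)² = (-726)² = 527076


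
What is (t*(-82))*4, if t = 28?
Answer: -9184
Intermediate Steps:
(t*(-82))*4 = (28*(-82))*4 = -2296*4 = -9184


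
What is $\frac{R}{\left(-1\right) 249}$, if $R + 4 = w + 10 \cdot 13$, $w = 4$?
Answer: $- \frac{130}{249} \approx -0.52209$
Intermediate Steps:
$R = 130$ ($R = -4 + \left(4 + 10 \cdot 13\right) = -4 + \left(4 + 130\right) = -4 + 134 = 130$)
$\frac{R}{\left(-1\right) 249} = \frac{130}{\left(-1\right) 249} = \frac{130}{-249} = 130 \left(- \frac{1}{249}\right) = - \frac{130}{249}$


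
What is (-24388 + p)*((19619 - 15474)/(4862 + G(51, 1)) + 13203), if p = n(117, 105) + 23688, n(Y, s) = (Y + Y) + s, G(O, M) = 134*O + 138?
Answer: -56405689367/11834 ≈ -4.7664e+6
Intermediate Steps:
G(O, M) = 138 + 134*O
n(Y, s) = s + 2*Y (n(Y, s) = 2*Y + s = s + 2*Y)
p = 24027 (p = (105 + 2*117) + 23688 = (105 + 234) + 23688 = 339 + 23688 = 24027)
(-24388 + p)*((19619 - 15474)/(4862 + G(51, 1)) + 13203) = (-24388 + 24027)*((19619 - 15474)/(4862 + (138 + 134*51)) + 13203) = -361*(4145/(4862 + (138 + 6834)) + 13203) = -361*(4145/(4862 + 6972) + 13203) = -361*(4145/11834 + 13203) = -361*156248447/11834 = -56405689367/11834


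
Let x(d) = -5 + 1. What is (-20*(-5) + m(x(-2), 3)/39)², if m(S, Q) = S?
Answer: 15178816/1521 ≈ 9979.5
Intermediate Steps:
x(d) = -4
(-20*(-5) + m(x(-2), 3)/39)² = (-20*(-5) - 4/39)² = (100 - 4*1/39)² = (100 - 4/39)² = (3896/39)² = 15178816/1521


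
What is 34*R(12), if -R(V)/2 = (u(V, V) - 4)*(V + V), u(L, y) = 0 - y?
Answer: 26112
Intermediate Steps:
u(L, y) = -y
R(V) = -4*V*(-4 - V) (R(V) = -2*(-V - 4)*(V + V) = -2*(-4 - V)*2*V = -4*V*(-4 - V))
34*R(12) = 34*(4*12*(4 + 12)) = 34*(4*12*16) = 34*768 = 26112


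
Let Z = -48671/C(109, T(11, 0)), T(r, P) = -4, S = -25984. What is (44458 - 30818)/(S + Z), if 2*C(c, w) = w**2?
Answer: -109120/256543 ≈ -0.42535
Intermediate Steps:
C(c, w) = w**2/2
Z = -48671/8 (Z = -48671/((1/2)*(-4)**2) = -48671/((1/2)*16) = -48671/8 ≈ -6083.9)
(44458 - 30818)/(S + Z) = (44458 - 30818)/(-25984 - 48671/8) = 13640/(-256543/8) = 13640*(-8/256543) = -109120/256543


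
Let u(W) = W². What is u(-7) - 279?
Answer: -230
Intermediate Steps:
u(-7) - 279 = (-7)² - 279 = 49 - 279 = -230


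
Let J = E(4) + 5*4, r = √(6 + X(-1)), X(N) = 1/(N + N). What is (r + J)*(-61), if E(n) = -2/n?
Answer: -2379/2 - 61*√22/2 ≈ -1332.6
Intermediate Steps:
X(N) = 1/(2*N)
r = √22/2 (r = √(6 + (½)/(-1)) = √(6 + (½)*(-1)) = √(6 - ½) = √(11/2) = √22/2 ≈ 2.3452)
J = 39/2 (J = -2/4 + 5*4 = -2*¼ + 20 = -½ + 20 = 39/2 ≈ 19.500)
(r + J)*(-61) = (√22/2 + 39/2)*(-61) = (39/2 + √22/2)*(-61) = -2379/2 - 61*√22/2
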